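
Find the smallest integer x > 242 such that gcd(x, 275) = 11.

253

275 = 11·25. Any x with gcd(x, 275) = 11 is a multiple of 11, say 11s, with s coprime to 25.
Need s > 242/11, so s ≥ 23. First s ≥ 23 with gcd(s, 25) = 1 is s = 23. Thus x = 11·23 = 253.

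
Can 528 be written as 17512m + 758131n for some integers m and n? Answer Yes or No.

gcd(17512, 758131): 758131 = 43·17512 + 5115; 17512 = 3·5115 + 2167; 5115 = 2·2167 + 781; 2167 = 2·781 + 605; 781 = 1·605 + 176; 605 = 3·176 + 77; 176 = 2·77 + 22; 77 = 3·22 + 11; 22 = 2·11 + 0 → 11
11 divides 528, so a solution exists.

Yes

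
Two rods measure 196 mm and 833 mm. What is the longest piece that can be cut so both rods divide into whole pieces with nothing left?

Euclid: 833 = 4·196 + 49; 196 = 4·49 + 0. Last nonzero remainder: 49.

49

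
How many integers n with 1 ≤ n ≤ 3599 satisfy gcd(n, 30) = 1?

960

30 = 2·3·5. Inclusion–exclusion on these primes:
3599 − ⌊3599/2⌋ − ⌊3599/3⌋ − ⌊3599/5⌋ + ⌊3599/6⌋ + ⌊3599/10⌋ + ⌊3599/15⌋ − ⌊3599/30⌋ = 960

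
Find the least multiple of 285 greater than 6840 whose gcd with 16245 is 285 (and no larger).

gcd(x, 16245) = 285 forces 285 | x; write x = 285s. Then gcd(285s, 285·57) = 285·gcd(s, 57), so need gcd(s, 57) = 1.
285s > 6840 gives s ≥ 25. The least s ≥ 25 coprime to 57 is 25, so x = 285·25 = 7125.

7125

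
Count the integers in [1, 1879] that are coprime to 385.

385 = 5·7·11. Inclusion–exclusion on these primes:
1879 − ⌊1879/5⌋ − ⌊1879/7⌋ − ⌊1879/11⌋ + ⌊1879/35⌋ + ⌊1879/55⌋ + ⌊1879/77⌋ − ⌊1879/385⌋ = 1173

1173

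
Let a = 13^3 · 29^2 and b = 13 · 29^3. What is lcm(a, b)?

max exponent per prime: 13^3 · 29^3 = 53582633

53582633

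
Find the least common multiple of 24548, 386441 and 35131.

24548 = 2² · 17 · 19²; 386441 = 11 · 19 · 43²; 35131 = 19 · 43²
lcm takes max exponent of each prime: 2² · 11 · 17 · 19² · 43² = 499281772

499281772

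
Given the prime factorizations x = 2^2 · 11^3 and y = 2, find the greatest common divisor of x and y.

min exponent per shared prime: 2 = 2

2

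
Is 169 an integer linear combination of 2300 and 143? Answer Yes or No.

Yes

gcd(2300, 143): 2300 = 16·143 + 12; 143 = 11·12 + 11; 12 = 1·11 + 1; 11 = 11·1 + 0 → 1
1 divides 169, so a solution exists.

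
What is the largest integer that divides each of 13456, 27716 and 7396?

4

13456 = 2⁴ · 29²; 27716 = 2² · 13² · 41; 7396 = 2² · 43²
gcd takes min exponent of each prime: 2² = 4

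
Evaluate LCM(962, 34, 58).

lcm(962, 34) = 962·34/gcd = 32708/2 = 16354
lcm(16354, 58) = 16354·58/gcd = 948532/2 = 474266

474266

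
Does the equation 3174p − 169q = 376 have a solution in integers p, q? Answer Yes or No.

By Bézout, 3174p − 169q = 376 has integer solutions iff gcd(3174, 169) | 376.
Euclid: 3174 = 18·169 + 132; 169 = 1·132 + 37; 132 = 3·37 + 21; 37 = 1·21 + 16; 21 = 1·16 + 5; 16 = 3·5 + 1; 5 = 5·1 + 0. gcd = 1; 376 mod 1 = 0. Yes.

Yes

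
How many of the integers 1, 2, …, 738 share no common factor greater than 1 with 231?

Prime factors of 231: 3, 7, 11. Count integers ≤ 738 divisible by none of them.
By inclusion–exclusion: 738 − ⌊738/3⌋ − ⌊738/7⌋ − ⌊738/11⌋ + ⌊738/21⌋ + ⌊738/33⌋ + ⌊738/77⌋ − ⌊738/231⌋ = 383.

383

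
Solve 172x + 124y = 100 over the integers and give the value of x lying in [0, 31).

Euclid: 172 = 1·124 + 48; 124 = 2·48 + 28; 48 = 1·28 + 20; 28 = 1·20 + 8; 20 = 2·8 + 4; 8 = 2·4 + 0 → gcd = 4; 100 = 4·25.
Back-substitution yields 172·(13) + 124·(-18) = 4, so one solution is x = 13·25 = 325, y = -18·25 = -450.
Solutions in x differ by 124/4 = 31; the one in [0, 31) is 325 mod 31 = 15.

15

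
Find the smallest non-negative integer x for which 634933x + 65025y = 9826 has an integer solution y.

97

gcd(634933, 65025) = 289 (Euclid: 634933 = 9·65025 + 49708; 65025 = 1·49708 + 15317; 49708 = 3·15317 + 3757; 15317 = 4·3757 + 289; 3757 = 13·289 + 0), and 289 | 9826.
Extended Euclid: 634933·(-17) + 65025·(166) = 289. Scale by 34: x₀ = -578.
General solution x = x₀ + 225t; reducing mod 225 gives x = 97 (and y = -947).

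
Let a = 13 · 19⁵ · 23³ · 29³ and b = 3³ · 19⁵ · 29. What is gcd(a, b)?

min exponent per shared prime: 19⁵ · 29 = 71806871

71806871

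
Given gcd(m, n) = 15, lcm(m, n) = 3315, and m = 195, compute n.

m·n = gcd·lcm = 15·3315 = 49725, so n = 49725/195 = 255.

255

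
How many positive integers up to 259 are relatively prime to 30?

30 = 2·3·5. Inclusion–exclusion on these primes:
259 − ⌊259/2⌋ − ⌊259/3⌋ − ⌊259/5⌋ + ⌊259/6⌋ + ⌊259/10⌋ + ⌊259/15⌋ − ⌊259/30⌋ = 70

70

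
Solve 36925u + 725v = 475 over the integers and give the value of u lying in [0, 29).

5

gcd(36925, 725) = 25 (Euclid: 36925 = 50·725 + 675; 725 = 1·675 + 50; 675 = 13·50 + 25; 50 = 2·25 + 0), and 25 | 475.
Extended Euclid: 36925·(14) + 725·(-713) = 25. Scale by 19: u₀ = 266.
General solution u = u₀ + 29t; reducing mod 29 gives u = 5 (and v = -254).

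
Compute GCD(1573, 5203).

1573 = 11² · 13
5203 = 11² · 43
Common: 11² = 121

121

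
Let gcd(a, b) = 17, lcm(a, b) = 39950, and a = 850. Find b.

a·b = gcd·lcm = 17·39950 = 679150, so b = 679150/850 = 799.

799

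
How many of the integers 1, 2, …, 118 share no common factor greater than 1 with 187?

102

Prime factors of 187: 11, 17. Count integers ≤ 118 divisible by none of them.
By inclusion–exclusion: 118 − ⌊118/11⌋ − ⌊118/17⌋ + ⌊118/187⌋ = 102.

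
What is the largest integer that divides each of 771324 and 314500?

771324 = 2² · 3 · 17 · 19 · 199
314500 = 2² · 5³ · 17 · 37
Common: 2² · 17 = 68

68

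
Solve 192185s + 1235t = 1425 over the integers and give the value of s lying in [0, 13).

10

Euclid: 192185 = 155·1235 + 760; 1235 = 1·760 + 475; 760 = 1·475 + 285; 475 = 1·285 + 190; 285 = 1·190 + 95; 190 = 2·95 + 0 → gcd = 95; 1425 = 95·15.
Back-substitution yields 192185·(5) + 1235·(-778) = 95, so one solution is s = 5·15 = 75, t = -778·15 = -11670.
Solutions in s differ by 1235/95 = 13; the one in [0, 13) is 75 mod 13 = 10.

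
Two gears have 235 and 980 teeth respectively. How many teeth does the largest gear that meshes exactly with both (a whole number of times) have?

Euclid: 980 = 4·235 + 40; 235 = 5·40 + 35; 40 = 1·35 + 5; 35 = 7·5 + 0. Last nonzero remainder: 5.

5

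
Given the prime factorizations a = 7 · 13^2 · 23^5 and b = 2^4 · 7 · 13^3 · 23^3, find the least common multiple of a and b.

max exponent per prime: 2^4 · 7 · 13^3 · 23^5 = 1583752303952

1583752303952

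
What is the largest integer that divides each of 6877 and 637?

13

6877 = 13 · 23²
637 = 7² · 13
Common: 13 = 13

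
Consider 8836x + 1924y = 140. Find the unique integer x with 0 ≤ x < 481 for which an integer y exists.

17

Euclid: 8836 = 4·1924 + 1140; 1924 = 1·1140 + 784; 1140 = 1·784 + 356; 784 = 2·356 + 72; 356 = 4·72 + 68; 72 = 1·68 + 4; 68 = 17·4 + 0 → gcd = 4; 140 = 4·35.
Back-substitution yields 8836·(-27) + 1924·(124) = 4, so one solution is x = -27·35 = -945, y = 124·35 = 4340.
Solutions in x differ by 1924/4 = 481; the one in [0, 481) is -945 mod 481 = 17.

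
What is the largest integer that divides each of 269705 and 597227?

323

Euclid: 597227 = 2·269705 + 57817; 269705 = 4·57817 + 38437; 57817 = 1·38437 + 19380; 38437 = 1·19380 + 19057; 19380 = 1·19057 + 323; 19057 = 59·323 + 0. Last nonzero remainder: 323.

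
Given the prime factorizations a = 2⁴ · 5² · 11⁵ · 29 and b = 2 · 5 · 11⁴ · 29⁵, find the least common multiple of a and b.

max exponent per prime: 2⁴ · 5² · 11⁵ · 29⁵ = 1321336423039600

1321336423039600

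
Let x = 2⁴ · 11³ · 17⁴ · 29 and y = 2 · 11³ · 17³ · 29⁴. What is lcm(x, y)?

max exponent per prime: 2⁴ · 11³ · 17⁴ · 29⁴ = 1258014698075696

1258014698075696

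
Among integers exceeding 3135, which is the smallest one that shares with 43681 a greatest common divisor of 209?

3344

43681 = 209·209. Any a with gcd(a, 43681) = 209 is a multiple of 209, say 209s, with s coprime to 209.
Need s > 3135/209, so s ≥ 16. First s ≥ 16 with gcd(s, 209) = 1 is s = 16. Thus a = 209·16 = 3344.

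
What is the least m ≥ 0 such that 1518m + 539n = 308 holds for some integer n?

35

gcd(1518, 539) = 11 (Euclid: 1518 = 2·539 + 440; 539 = 1·440 + 99; 440 = 4·99 + 44; 99 = 2·44 + 11; 44 = 4·11 + 0), and 11 | 308.
Extended Euclid: 1518·(-11) + 539·(31) = 11. Scale by 28: m₀ = -308.
General solution m = m₀ + 49t; reducing mod 49 gives m = 35 (and n = -98).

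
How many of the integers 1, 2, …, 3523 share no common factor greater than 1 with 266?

266 = 2·7·19. Inclusion–exclusion on these primes:
3523 − ⌊3523/2⌋ − ⌊3523/7⌋ − ⌊3523/19⌋ + ⌊3523/14⌋ + ⌊3523/38⌋ + ⌊3523/133⌋ − ⌊3523/266⌋ = 1430

1430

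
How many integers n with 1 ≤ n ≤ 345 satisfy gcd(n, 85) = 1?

260

Prime factors of 85: 5, 17. Count integers ≤ 345 divisible by none of them.
By inclusion–exclusion: 345 − ⌊345/5⌋ − ⌊345/17⌋ + ⌊345/85⌋ = 260.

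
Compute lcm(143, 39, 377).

12441

143 = 11 · 13; 39 = 3 · 13; 377 = 13 · 29
lcm takes max exponent of each prime: 3 · 11 · 13 · 29 = 12441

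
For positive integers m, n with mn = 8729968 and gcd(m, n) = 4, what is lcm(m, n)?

gcd·lcm = product, so lcm = 8729968/4 = 2182492.

2182492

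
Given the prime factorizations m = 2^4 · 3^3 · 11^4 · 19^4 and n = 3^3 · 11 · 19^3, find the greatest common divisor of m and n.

min exponent per shared prime: 3^3 · 11 · 19^3 = 2037123

2037123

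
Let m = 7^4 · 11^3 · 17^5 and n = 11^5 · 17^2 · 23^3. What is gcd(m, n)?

min exponent per shared prime: 11^3 · 17^2 = 384659

384659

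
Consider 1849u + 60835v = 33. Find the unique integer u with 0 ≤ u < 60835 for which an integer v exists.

31092

Reduce mod 60835: 1849u ≡ 33 (mod 60835). With g = gcd(1849, 60835) = 1 dividing 33, divide through: 1849u ≡ 33 (mod 60835).
Since gcd(1849, 60835) = 1, u ≡ 33·(1849)⁻¹ ≡ 31092 (mod 60835). Smallest non-negative: 31092.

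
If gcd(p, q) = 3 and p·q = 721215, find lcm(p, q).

240405

Since gcd(p,q)·lcm(p,q) = pq, lcm = 721215/3 = 240405.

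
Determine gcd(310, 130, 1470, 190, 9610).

gcd(310, 130): 310 = 2·130 + 50; 130 = 2·50 + 30; 50 = 1·30 + 20; 30 = 1·20 + 10; 20 = 2·10 + 0 → 10
gcd(10, 1470): 1470 = 147·10 + 0 → 10
gcd(10, 190): 190 = 19·10 + 0 → 10
gcd(10, 9610): 9610 = 961·10 + 0 → 10

10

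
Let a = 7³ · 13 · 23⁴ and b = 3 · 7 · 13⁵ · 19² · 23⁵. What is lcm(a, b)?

max exponent per prime: 3 · 7³ · 13⁵ · 19² · 23⁵ = 887725138364732031

887725138364732031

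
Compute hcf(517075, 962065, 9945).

65

gcd(517075, 962065): 962065 = 1·517075 + 444990; 517075 = 1·444990 + 72085; 444990 = 6·72085 + 12480; 72085 = 5·12480 + 9685; 12480 = 1·9685 + 2795; 9685 = 3·2795 + 1300; 2795 = 2·1300 + 195; 1300 = 6·195 + 130; 195 = 1·130 + 65; 130 = 2·65 + 0 → 65
gcd(65, 9945): 9945 = 153·65 + 0 → 65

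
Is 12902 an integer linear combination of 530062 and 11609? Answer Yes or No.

gcd(530062, 11609): 530062 = 45·11609 + 7657; 11609 = 1·7657 + 3952; 7657 = 1·3952 + 3705; 3952 = 1·3705 + 247; 3705 = 15·247 + 0 → 247
247 does not divide 12902, so a solution does not exist.

No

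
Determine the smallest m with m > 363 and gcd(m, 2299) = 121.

484

2299 = 121·19. Any m with gcd(m, 2299) = 121 is a multiple of 121, say 121s, with s coprime to 19.
Need s > 363/121, so s ≥ 4. First s ≥ 4 with gcd(s, 19) = 1 is s = 4. Thus m = 121·4 = 484.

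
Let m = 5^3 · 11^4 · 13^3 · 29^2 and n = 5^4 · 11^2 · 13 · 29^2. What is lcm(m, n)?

16907399348125

max exponent per prime: 5^4 · 11^4 · 13^3 · 29^2 = 16907399348125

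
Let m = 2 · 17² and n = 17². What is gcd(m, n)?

289

min exponent per shared prime: 17² = 289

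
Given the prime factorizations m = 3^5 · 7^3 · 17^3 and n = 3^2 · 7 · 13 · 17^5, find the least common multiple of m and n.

max exponent per prime: 3^5 · 7^3 · 13 · 17^5 = 1538467594209

1538467594209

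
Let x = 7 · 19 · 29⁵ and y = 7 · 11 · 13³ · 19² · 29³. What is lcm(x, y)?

1252616054030341

max exponent per prime: 7 · 11 · 13³ · 19² · 29⁵ = 1252616054030341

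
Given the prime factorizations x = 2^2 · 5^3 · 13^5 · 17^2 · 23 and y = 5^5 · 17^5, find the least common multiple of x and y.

151565102466537500

max exponent per prime: 2^2 · 5^5 · 13^5 · 17^5 · 23 = 151565102466537500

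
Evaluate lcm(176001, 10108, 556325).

69889997100

176001 = 3 · 7 · 17² · 29; 10108 = 2² · 7 · 19²; 556325 = 5² · 7 · 11 · 17²
lcm takes max exponent of each prime: 2² · 3 · 5² · 7 · 11 · 17² · 19² · 29 = 69889997100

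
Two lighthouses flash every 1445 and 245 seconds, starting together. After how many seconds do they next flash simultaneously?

70805

1445 = 5 · 17²; 245 = 5 · 7²
max exponents: 5 · 7² · 17² = 70805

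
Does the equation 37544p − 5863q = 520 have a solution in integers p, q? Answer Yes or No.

Yes

gcd(37544, 5863): 37544 = 6·5863 + 2366; 5863 = 2·2366 + 1131; 2366 = 2·1131 + 104; 1131 = 10·104 + 91; 104 = 1·91 + 13; 91 = 7·13 + 0 → 13
13 divides 520, so a solution exists.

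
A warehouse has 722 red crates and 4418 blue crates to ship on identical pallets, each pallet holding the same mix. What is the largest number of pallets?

2

722 = 2 · 19²
4418 = 2 · 47²
Common: 2 = 2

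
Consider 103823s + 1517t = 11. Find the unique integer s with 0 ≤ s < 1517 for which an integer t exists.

862

Reduce mod 1517: 103823s ≡ 11 (mod 1517). With g = gcd(103823, 1517) = 1 dividing 11, divide through: 103823s ≡ 11 (mod 1517).
Since gcd(103823, 1517) = 1, s ≡ 11·(103823)⁻¹ ≡ 862 (mod 1517). Smallest non-negative: 862.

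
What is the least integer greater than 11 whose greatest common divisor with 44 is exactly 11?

Multiples of 11 above 11: 11·2, 11·3, … . Need the cofactor coprime to 44/11 = 4.
Checking s = 2, 3, … the first with gcd(s, 4) = 1 is s = 3, giving 33.

33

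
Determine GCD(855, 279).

Euclid: 855 = 3·279 + 18; 279 = 15·18 + 9; 18 = 2·9 + 0. Last nonzero remainder: 9.

9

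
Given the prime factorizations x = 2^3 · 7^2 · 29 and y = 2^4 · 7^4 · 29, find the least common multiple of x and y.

1114064

max exponent per prime: 2^4 · 7^4 · 29 = 1114064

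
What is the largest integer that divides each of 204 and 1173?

51

Euclid: 1173 = 5·204 + 153; 204 = 1·153 + 51; 153 = 3·51 + 0. Last nonzero remainder: 51.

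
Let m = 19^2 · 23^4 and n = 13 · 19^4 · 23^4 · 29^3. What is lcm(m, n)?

max exponent per prime: 13 · 19^4 · 23^4 · 29^3 = 11562802132697777

11562802132697777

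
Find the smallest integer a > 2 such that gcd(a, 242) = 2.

Multiples of 2 above 2: 2·2, 2·3, … . Need the cofactor coprime to 242/2 = 121.
Checking s = 2, 3, … the first with gcd(s, 121) = 1 is s = 2, giving 4.

4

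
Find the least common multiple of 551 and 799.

551 = 19 · 29; 799 = 17 · 47
max exponents: 17 · 19 · 29 · 47 = 440249

440249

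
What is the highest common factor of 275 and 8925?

275 = 5² · 11
8925 = 3 · 5² · 7 · 17
Common: 5² = 25

25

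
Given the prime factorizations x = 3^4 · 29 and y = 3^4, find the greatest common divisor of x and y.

81

min exponent per shared prime: 3^4 = 81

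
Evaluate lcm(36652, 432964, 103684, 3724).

36652 = 2² · 7² · 11 · 17; 432964 = 2² · 7² · 47²; 103684 = 2² · 7² · 23²; 3724 = 2² · 7² · 19
lcm takes max exponent of each prime: 2² · 7² · 11 · 17 · 19 · 23² · 47² = 813771857668

813771857668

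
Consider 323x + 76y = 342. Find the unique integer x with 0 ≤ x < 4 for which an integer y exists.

gcd(323, 76) = 19 (Euclid: 323 = 4·76 + 19; 76 = 4·19 + 0), and 19 | 342.
Extended Euclid: 323·(1) + 76·(-4) = 19. Scale by 18: x₀ = 18.
General solution x = x₀ + 4t; reducing mod 4 gives x = 2 (and y = -4).

2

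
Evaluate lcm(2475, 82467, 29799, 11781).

2475 = 3² · 5² · 11; 82467 = 3² · 7² · 11 · 17; 29799 = 3² · 7 · 11 · 43; 11781 = 3² · 7 · 11 · 17
lcm takes max exponent of each prime: 3² · 5² · 7² · 11 · 17 · 43 = 88652025

88652025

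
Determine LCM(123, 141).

gcd first: 141 = 1·123 + 18; 123 = 6·18 + 15; 18 = 1·15 + 3; 15 = 5·3 + 0 → gcd = 3
lcm = 123·141/gcd = 17343/3 = 5781

5781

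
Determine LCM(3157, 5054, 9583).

3120435626

3157 = 7 · 11 · 41; 5054 = 2 · 7 · 19²; 9583 = 7 · 37²
lcm takes max exponent of each prime: 2 · 7 · 11 · 19² · 37² · 41 = 3120435626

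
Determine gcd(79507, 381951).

79507 = 43³
381951 = 3² · 31 · 37²
Common: 1 = 1

1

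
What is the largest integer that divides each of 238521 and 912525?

238521 = 3 · 43³
912525 = 3 · 5² · 23³
Common: 3 = 3

3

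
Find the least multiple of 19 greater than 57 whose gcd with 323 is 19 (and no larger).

323 = 19·17. Any x with gcd(x, 323) = 19 is a multiple of 19, say 19s, with s coprime to 17.
Need s > 57/19, so s ≥ 4. First s ≥ 4 with gcd(s, 17) = 1 is s = 4. Thus x = 19·4 = 76.

76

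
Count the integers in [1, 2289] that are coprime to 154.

154 = 2·7·11. Inclusion–exclusion on these primes:
2289 − ⌊2289/2⌋ − ⌊2289/7⌋ − ⌊2289/11⌋ + ⌊2289/14⌋ + ⌊2289/22⌋ + ⌊2289/77⌋ − ⌊2289/154⌋ = 892

892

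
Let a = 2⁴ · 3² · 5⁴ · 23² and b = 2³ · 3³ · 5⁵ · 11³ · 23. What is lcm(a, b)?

max exponent per prime: 2⁴ · 3³ · 5⁵ · 11³ · 23² = 950533650000

950533650000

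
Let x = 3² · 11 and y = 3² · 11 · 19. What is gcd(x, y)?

min exponent per shared prime: 3² · 11 = 99

99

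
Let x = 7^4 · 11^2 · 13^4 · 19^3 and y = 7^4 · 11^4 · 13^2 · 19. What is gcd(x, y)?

min exponent per shared prime: 7^4 · 11^2 · 13^2 · 19 = 932862931

932862931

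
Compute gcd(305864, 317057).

13

Euclid: 317057 = 1·305864 + 11193; 305864 = 27·11193 + 3653; 11193 = 3·3653 + 234; 3653 = 15·234 + 143; 234 = 1·143 + 91; 143 = 1·91 + 52; 91 = 1·52 + 39; 52 = 1·39 + 13; 39 = 3·13 + 0. Last nonzero remainder: 13.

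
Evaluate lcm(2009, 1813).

74333

gcd first: 2009 = 1·1813 + 196; 1813 = 9·196 + 49; 196 = 4·49 + 0 → gcd = 49
lcm = 2009·1813/gcd = 3642317/49 = 74333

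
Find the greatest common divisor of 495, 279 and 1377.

9

gcd(495, 279): 495 = 1·279 + 216; 279 = 1·216 + 63; 216 = 3·63 + 27; 63 = 2·27 + 9; 27 = 3·9 + 0 → 9
gcd(9, 1377): 1377 = 153·9 + 0 → 9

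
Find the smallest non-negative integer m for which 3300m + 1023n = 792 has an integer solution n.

30

Euclid: 3300 = 3·1023 + 231; 1023 = 4·231 + 99; 231 = 2·99 + 33; 99 = 3·33 + 0 → gcd = 33; 792 = 33·24.
Back-substitution yields 3300·(9) + 1023·(-29) = 33, so one solution is m = 9·24 = 216, n = -29·24 = -696.
Solutions in m differ by 1023/33 = 31; the one in [0, 31) is 216 mod 31 = 30.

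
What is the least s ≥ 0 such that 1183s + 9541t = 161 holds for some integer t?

Reduce mod 9541: 1183s ≡ 161 (mod 9541). With g = gcd(1183, 9541) = 7 dividing 161, divide through: 169s ≡ 23 (mod 1363).
Since gcd(169, 1363) = 1, s ≡ 23·(169)⁻¹ ≡ 355 (mod 1363). Smallest non-negative: 355.

355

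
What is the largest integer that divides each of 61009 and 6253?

169

Euclid: 61009 = 9·6253 + 4732; 6253 = 1·4732 + 1521; 4732 = 3·1521 + 169; 1521 = 9·169 + 0. Last nonzero remainder: 169.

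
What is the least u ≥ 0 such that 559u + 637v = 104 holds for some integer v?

Euclid: 637 = 1·559 + 78; 559 = 7·78 + 13; 78 = 6·13 + 0 → gcd = 13; 104 = 13·8.
Back-substitution yields 559·(8) + 637·(-7) = 13, so one solution is u = 8·8 = 64, v = -7·8 = -56.
Solutions in u differ by 637/13 = 49; the one in [0, 49) is 64 mod 49 = 15.

15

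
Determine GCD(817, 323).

Euclid: 817 = 2·323 + 171; 323 = 1·171 + 152; 171 = 1·152 + 19; 152 = 8·19 + 0. Last nonzero remainder: 19.

19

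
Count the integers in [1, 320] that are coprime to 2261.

245

Prime factors of 2261: 7, 17, 19. Count integers ≤ 320 divisible by none of them.
By inclusion–exclusion: 320 − ⌊320/7⌋ − ⌊320/17⌋ − ⌊320/19⌋ + ⌊320/119⌋ + ⌊320/133⌋ + ⌊320/323⌋ − ⌊320/2261⌋ = 245.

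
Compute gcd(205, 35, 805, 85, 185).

205 = 5 · 41; 35 = 5 · 7; 805 = 5 · 7 · 23; 85 = 5 · 17; 185 = 5 · 37
gcd takes min exponent of each prime: 5 = 5

5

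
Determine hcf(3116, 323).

19

Euclid: 3116 = 9·323 + 209; 323 = 1·209 + 114; 209 = 1·114 + 95; 114 = 1·95 + 19; 95 = 5·19 + 0. Last nonzero remainder: 19.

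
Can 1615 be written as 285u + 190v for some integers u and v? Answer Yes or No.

By Bézout, 285u + 190v = 1615 has integer solutions iff gcd(285, 190) | 1615.
Euclid: 285 = 1·190 + 95; 190 = 2·95 + 0. gcd = 95; 1615 mod 95 = 0. Yes.

Yes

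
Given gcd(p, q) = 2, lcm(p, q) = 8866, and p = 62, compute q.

286

p·q = gcd·lcm = 2·8866 = 17732, so q = 17732/62 = 286.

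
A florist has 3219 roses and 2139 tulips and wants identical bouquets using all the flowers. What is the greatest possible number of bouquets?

3

3219 = 3 · 29 · 37
2139 = 3 · 23 · 31
Common: 3 = 3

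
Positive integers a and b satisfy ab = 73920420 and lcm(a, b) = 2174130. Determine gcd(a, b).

34

gcd·lcm = product, so gcd = 73920420/2174130 = 34.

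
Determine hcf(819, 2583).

819 = 3² · 7 · 13
2583 = 3² · 7 · 41
Common: 3² · 7 = 63

63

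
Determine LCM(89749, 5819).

47477221

89749 = 11 · 41 · 199; 5819 = 11 · 23²
max exponents: 11 · 23² · 41 · 199 = 47477221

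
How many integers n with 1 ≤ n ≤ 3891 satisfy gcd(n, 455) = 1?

2463

Prime factors of 455: 5, 7, 13. Count integers ≤ 3891 divisible by none of them.
By inclusion–exclusion: 3891 − ⌊3891/5⌋ − ⌊3891/7⌋ − ⌊3891/13⌋ + ⌊3891/35⌋ + ⌊3891/65⌋ + ⌊3891/91⌋ − ⌊3891/455⌋ = 2463.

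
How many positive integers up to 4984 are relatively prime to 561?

Prime factors of 561: 3, 11, 17. Count integers ≤ 4984 divisible by none of them.
By inclusion–exclusion: 4984 − ⌊4984/3⌋ − ⌊4984/11⌋ − ⌊4984/17⌋ + ⌊4984/33⌋ + ⌊4984/51⌋ + ⌊4984/187⌋ − ⌊4984/561⌋ = 2843.

2843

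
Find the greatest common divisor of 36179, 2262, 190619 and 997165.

gcd(36179, 2262): 36179 = 15·2262 + 2249; 2262 = 1·2249 + 13; 2249 = 173·13 + 0 → 13
gcd(13, 190619): 190619 = 14663·13 + 0 → 13
gcd(13, 997165): 997165 = 76705·13 + 0 → 13

13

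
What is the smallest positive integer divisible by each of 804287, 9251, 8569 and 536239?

21603711016613

804287 = 11² · 17² · 23; 9251 = 11 · 29²; 8569 = 11 · 19 · 41; 536239 = 11 · 29 · 41²
lcm takes max exponent of each prime: 11² · 17² · 19 · 23 · 29² · 41² = 21603711016613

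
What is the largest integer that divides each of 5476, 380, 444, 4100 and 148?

5476 = 2² · 37²; 380 = 2² · 5 · 19; 444 = 2² · 3 · 37; 4100 = 2² · 5² · 41; 148 = 2² · 37
gcd takes min exponent of each prime: 2² = 4

4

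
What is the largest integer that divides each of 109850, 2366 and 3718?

109850 = 2 · 5² · 13³; 2366 = 2 · 7 · 13²; 3718 = 2 · 11 · 13²
gcd takes min exponent of each prime: 2 · 13² = 338

338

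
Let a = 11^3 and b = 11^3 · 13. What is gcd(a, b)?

1331

min exponent per shared prime: 11^3 = 1331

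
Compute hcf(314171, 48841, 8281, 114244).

gcd(314171, 48841): 314171 = 6·48841 + 21125; 48841 = 2·21125 + 6591; 21125 = 3·6591 + 1352; 6591 = 4·1352 + 1183; 1352 = 1·1183 + 169; 1183 = 7·169 + 0 → 169
gcd(169, 8281): 8281 = 49·169 + 0 → 169
gcd(169, 114244): 114244 = 676·169 + 0 → 169

169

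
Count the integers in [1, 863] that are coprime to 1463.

638

1463 = 7·11·19. Inclusion–exclusion on these primes:
863 − ⌊863/7⌋ − ⌊863/11⌋ − ⌊863/19⌋ + ⌊863/77⌋ + ⌊863/133⌋ + ⌊863/209⌋ − ⌊863/1463⌋ = 638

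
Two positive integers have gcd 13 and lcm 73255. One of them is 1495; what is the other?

m·n = gcd·lcm = 13·73255 = 952315, so n = 952315/1495 = 637.

637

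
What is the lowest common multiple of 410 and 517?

211970

gcd first: 517 = 1·410 + 107; 410 = 3·107 + 89; 107 = 1·89 + 18; 89 = 4·18 + 17; 18 = 1·17 + 1; 17 = 17·1 + 0 → gcd = 1
lcm = 410·517/gcd = 211970/1 = 211970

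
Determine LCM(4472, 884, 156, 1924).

8438664

lcm(4472, 884) = 4472·884/gcd = 3953248/52 = 76024
lcm(76024, 156) = 76024·156/gcd = 11859744/52 = 228072
lcm(228072, 1924) = 228072·1924/gcd = 438810528/52 = 8438664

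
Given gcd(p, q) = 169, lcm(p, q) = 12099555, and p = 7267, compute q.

281385

p·q = gcd·lcm = 169·12099555 = 2044824795, so q = 2044824795/7267 = 281385.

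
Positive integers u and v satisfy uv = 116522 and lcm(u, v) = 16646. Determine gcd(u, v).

gcd·lcm = product, so gcd = 116522/16646 = 7.

7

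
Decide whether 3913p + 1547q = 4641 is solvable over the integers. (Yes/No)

By Bézout, 3913p + 1547q = 4641 has integer solutions iff gcd(3913, 1547) | 4641.
Euclid: 3913 = 2·1547 + 819; 1547 = 1·819 + 728; 819 = 1·728 + 91; 728 = 8·91 + 0. gcd = 91; 4641 mod 91 = 0. Yes.

Yes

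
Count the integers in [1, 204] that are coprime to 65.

65 = 5·13. Inclusion–exclusion on these primes:
204 − ⌊204/5⌋ − ⌊204/13⌋ + ⌊204/65⌋ = 152

152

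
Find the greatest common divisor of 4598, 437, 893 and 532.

19

4598 = 2 · 11² · 19; 437 = 19 · 23; 893 = 19 · 47; 532 = 2² · 7 · 19
gcd takes min exponent of each prime: 19 = 19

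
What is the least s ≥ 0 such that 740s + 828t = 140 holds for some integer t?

196

Reduce mod 828: 740s ≡ 140 (mod 828). With g = gcd(740, 828) = 4 dividing 140, divide through: 185s ≡ 35 (mod 207).
Since gcd(185, 207) = 1, s ≡ 35·(185)⁻¹ ≡ 196 (mod 207). Smallest non-negative: 196.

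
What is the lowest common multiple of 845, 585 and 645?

327015

845 = 5 · 13²; 585 = 3² · 5 · 13; 645 = 3 · 5 · 43
lcm takes max exponent of each prime: 3² · 5 · 13² · 43 = 327015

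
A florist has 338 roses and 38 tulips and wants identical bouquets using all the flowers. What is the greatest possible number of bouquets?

2

Euclid: 338 = 8·38 + 34; 38 = 1·34 + 4; 34 = 8·4 + 2; 4 = 2·2 + 0. Last nonzero remainder: 2.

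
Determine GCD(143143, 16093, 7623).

143143 = 7 · 11² · 13²; 16093 = 7 · 11² · 19; 7623 = 3² · 7 · 11²
gcd takes min exponent of each prime: 7 · 11² = 847

847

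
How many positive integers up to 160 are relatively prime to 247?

247 = 13·19. Inclusion–exclusion on these primes:
160 − ⌊160/13⌋ − ⌊160/19⌋ + ⌊160/247⌋ = 140

140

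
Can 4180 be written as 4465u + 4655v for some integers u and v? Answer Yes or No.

Yes

gcd(4465, 4655): 4655 = 1·4465 + 190; 4465 = 23·190 + 95; 190 = 2·95 + 0 → 95
95 divides 4180, so a solution exists.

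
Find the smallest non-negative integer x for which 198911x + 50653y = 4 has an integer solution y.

10689

gcd(198911, 50653) = 1 (Euclid: 198911 = 3·50653 + 46952; 50653 = 1·46952 + 3701; 46952 = 12·3701 + 2540; 3701 = 1·2540 + 1161; 2540 = 2·1161 + 218; 1161 = 5·218 + 71; 218 = 3·71 + 5; 71 = 14·5 + 1; 5 = 5·1 + 0), and 1 | 4.
Extended Euclid: 198911·(-9991) + 50653·(39234) = 1. Scale by 4: x₀ = -39964.
General solution x = x₀ + 50653t; reducing mod 50653 gives x = 10689 (and y = -41975).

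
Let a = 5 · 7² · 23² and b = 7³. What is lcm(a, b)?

max exponent per prime: 5 · 7³ · 23² = 907235

907235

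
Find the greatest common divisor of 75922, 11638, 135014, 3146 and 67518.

22

gcd(75922, 11638): 75922 = 6·11638 + 6094; 11638 = 1·6094 + 5544; 6094 = 1·5544 + 550; 5544 = 10·550 + 44; 550 = 12·44 + 22; 44 = 2·22 + 0 → 22
gcd(22, 135014): 135014 = 6137·22 + 0 → 22
gcd(22, 3146): 3146 = 143·22 + 0 → 22
gcd(22, 67518): 67518 = 3069·22 + 0 → 22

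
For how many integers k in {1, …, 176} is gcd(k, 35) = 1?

Prime factors of 35: 5, 7. Count integers ≤ 176 divisible by none of them.
By inclusion–exclusion: 176 − ⌊176/5⌋ − ⌊176/7⌋ + ⌊176/35⌋ = 121.

121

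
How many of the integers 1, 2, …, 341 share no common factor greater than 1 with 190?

190 = 2·5·19. Inclusion–exclusion on these primes:
341 − ⌊341/2⌋ − ⌊341/5⌋ − ⌊341/19⌋ + ⌊341/10⌋ + ⌊341/38⌋ + ⌊341/95⌋ − ⌊341/190⌋ = 130

130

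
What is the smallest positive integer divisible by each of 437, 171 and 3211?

664677

437 = 19 · 23; 171 = 3² · 19; 3211 = 13² · 19
lcm takes max exponent of each prime: 3² · 13² · 19 · 23 = 664677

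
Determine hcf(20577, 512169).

Euclid: 512169 = 24·20577 + 18321; 20577 = 1·18321 + 2256; 18321 = 8·2256 + 273; 2256 = 8·273 + 72; 273 = 3·72 + 57; 72 = 1·57 + 15; 57 = 3·15 + 12; 15 = 1·12 + 3; 12 = 4·3 + 0. Last nonzero remainder: 3.

3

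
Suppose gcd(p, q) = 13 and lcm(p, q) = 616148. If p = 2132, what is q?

3757

Using pq = gcd(p,q)·lcm(p,q) = 13·616148 = 8009924, we get q = 8009924/2132 = 3757.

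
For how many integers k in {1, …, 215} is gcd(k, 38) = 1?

102

Prime factors of 38: 2, 19. Count integers ≤ 215 divisible by none of them.
By inclusion–exclusion: 215 − ⌊215/2⌋ − ⌊215/19⌋ + ⌊215/38⌋ = 102.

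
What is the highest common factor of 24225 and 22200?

24225 = 3 · 5² · 17 · 19
22200 = 2³ · 3 · 5² · 37
Common: 3 · 5² = 75

75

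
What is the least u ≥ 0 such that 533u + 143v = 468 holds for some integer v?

10

gcd(533, 143) = 13 (Euclid: 533 = 3·143 + 104; 143 = 1·104 + 39; 104 = 2·39 + 26; 39 = 1·26 + 13; 26 = 2·13 + 0), and 13 | 468.
Extended Euclid: 533·(-4) + 143·(15) = 13. Scale by 36: u₀ = -144.
General solution u = u₀ + 11t; reducing mod 11 gives u = 10 (and v = -34).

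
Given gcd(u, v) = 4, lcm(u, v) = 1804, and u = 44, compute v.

164

u·v = gcd·lcm = 4·1804 = 7216, so v = 7216/44 = 164.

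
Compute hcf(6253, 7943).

169

6253 = 13² · 37
7943 = 13² · 47
Common: 13² = 169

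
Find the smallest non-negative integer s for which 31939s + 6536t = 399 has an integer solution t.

gcd(31939, 6536) = 19 (Euclid: 31939 = 4·6536 + 5795; 6536 = 1·5795 + 741; 5795 = 7·741 + 608; 741 = 1·608 + 133; 608 = 4·133 + 76; 133 = 1·76 + 57; 76 = 1·57 + 19; 57 = 3·19 + 0), and 19 | 399.
Extended Euclid: 31939·(97) + 6536·(-474) = 19. Scale by 21: s₀ = 2037.
General solution s = s₀ + 344k; reducing mod 344 gives s = 317 (and t = -1549).

317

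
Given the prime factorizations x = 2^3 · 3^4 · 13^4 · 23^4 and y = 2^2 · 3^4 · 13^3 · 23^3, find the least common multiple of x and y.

5179165143048

max exponent per prime: 2^3 · 3^4 · 13^4 · 23^4 = 5179165143048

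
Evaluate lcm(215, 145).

6235

215 = 5 · 43; 145 = 5 · 29
max exponents: 5 · 29 · 43 = 6235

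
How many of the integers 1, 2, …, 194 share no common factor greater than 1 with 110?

Prime factors of 110: 2, 5, 11. Count integers ≤ 194 divisible by none of them.
By inclusion–exclusion: 194 − ⌊194/2⌋ − ⌊194/5⌋ − ⌊194/11⌋ + ⌊194/10⌋ + ⌊194/22⌋ + ⌊194/55⌋ − ⌊194/110⌋ = 71.

71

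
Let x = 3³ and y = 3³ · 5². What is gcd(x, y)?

min exponent per shared prime: 3³ = 27

27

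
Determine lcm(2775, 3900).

gcd first: 3900 = 1·2775 + 1125; 2775 = 2·1125 + 525; 1125 = 2·525 + 75; 525 = 7·75 + 0 → gcd = 75
lcm = 2775·3900/gcd = 10822500/75 = 144300

144300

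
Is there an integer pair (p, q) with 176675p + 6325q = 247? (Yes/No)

By Bézout, 176675p + 6325q = 247 has integer solutions iff gcd(176675, 6325) | 247.
Euclid: 176675 = 27·6325 + 5900; 6325 = 1·5900 + 425; 5900 = 13·425 + 375; 425 = 1·375 + 50; 375 = 7·50 + 25; 50 = 2·25 + 0. gcd = 25; 247 mod 25 = 22. No.

No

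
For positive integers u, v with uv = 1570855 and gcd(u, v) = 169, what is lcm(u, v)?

9295

For any two positive integers, gcd × lcm equals their product. Hence lcm = 1570855 / 169 = 9295.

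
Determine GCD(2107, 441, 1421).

gcd(2107, 441): 2107 = 4·441 + 343; 441 = 1·343 + 98; 343 = 3·98 + 49; 98 = 2·49 + 0 → 49
gcd(49, 1421): 1421 = 29·49 + 0 → 49

49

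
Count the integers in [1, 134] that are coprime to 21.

Prime factors of 21: 3, 7. Count integers ≤ 134 divisible by none of them.
By inclusion–exclusion: 134 − ⌊134/3⌋ − ⌊134/7⌋ + ⌊134/21⌋ = 77.

77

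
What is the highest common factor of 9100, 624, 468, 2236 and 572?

52

gcd(9100, 624): 9100 = 14·624 + 364; 624 = 1·364 + 260; 364 = 1·260 + 104; 260 = 2·104 + 52; 104 = 2·52 + 0 → 52
gcd(52, 468): 468 = 9·52 + 0 → 52
gcd(52, 2236): 2236 = 43·52 + 0 → 52
gcd(52, 572): 572 = 11·52 + 0 → 52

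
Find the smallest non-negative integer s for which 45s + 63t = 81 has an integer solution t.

6

gcd(45, 63) = 9 (Euclid: 63 = 1·45 + 18; 45 = 2·18 + 9; 18 = 2·9 + 0), and 9 | 81.
Extended Euclid: 45·(3) + 63·(-2) = 9. Scale by 9: s₀ = 27.
General solution s = s₀ + 7k; reducing mod 7 gives s = 6 (and t = -3).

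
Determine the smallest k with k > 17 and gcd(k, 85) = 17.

34

85 = 17·5. Any k with gcd(k, 85) = 17 is a multiple of 17, say 17s, with s coprime to 5.
Need s > 17/17, so s ≥ 2. First s ≥ 2 with gcd(s, 5) = 1 is s = 2. Thus k = 17·2 = 34.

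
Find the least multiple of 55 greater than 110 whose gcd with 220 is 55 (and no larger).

220 = 55·4. Any k with gcd(k, 220) = 55 is a multiple of 55, say 55s, with s coprime to 4.
Need s > 110/55, so s ≥ 3. First s ≥ 3 with gcd(s, 4) = 1 is s = 3. Thus k = 55·3 = 165.

165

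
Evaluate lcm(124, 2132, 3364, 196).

124 = 2² · 31; 2132 = 2² · 13 · 41; 3364 = 2² · 29²; 196 = 2² · 7²
lcm takes max exponent of each prime: 2² · 7² · 13 · 29² · 31 · 41 = 2723585228

2723585228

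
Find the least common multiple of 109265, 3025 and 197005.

63527217325

109265 = 5 · 13 · 41²; 3025 = 5² · 11²; 197005 = 5 · 31² · 41
lcm takes max exponent of each prime: 5² · 11² · 13 · 31² · 41² = 63527217325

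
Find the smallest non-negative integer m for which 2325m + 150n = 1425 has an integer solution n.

1

Reduce mod 150: 2325m ≡ 1425 (mod 150). With g = gcd(2325, 150) = 75 dividing 1425, divide through: 31m ≡ 19 (mod 2).
Since gcd(31, 2) = 1, m ≡ 19·(31)⁻¹ ≡ 1 (mod 2). Smallest non-negative: 1.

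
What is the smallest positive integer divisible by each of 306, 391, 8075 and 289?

56831850

lcm(306, 391) = 306·391/gcd = 119646/17 = 7038
lcm(7038, 8075) = 7038·8075/gcd = 56831850/17 = 3343050
lcm(3343050, 289) = 3343050·289/gcd = 966141450/17 = 56831850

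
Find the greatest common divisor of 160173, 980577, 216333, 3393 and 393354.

117

160173 = 3² · 13 · 37²; 980577 = 3² · 13 · 17² · 29; 216333 = 3² · 13 · 43²; 3393 = 3² · 13 · 29; 393354 = 2 · 3² · 13 · 41²
gcd takes min exponent of each prime: 3² · 13 = 117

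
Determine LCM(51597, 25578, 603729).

4096904994

lcm(51597, 25578) = 51597·25578/gcd = 1319748066/441 = 2992626
lcm(2992626, 603729) = 2992626·603729/gcd = 1806735102354/441 = 4096904994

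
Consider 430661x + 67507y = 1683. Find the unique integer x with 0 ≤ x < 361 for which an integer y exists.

311

Euclid: 430661 = 6·67507 + 25619; 67507 = 2·25619 + 16269; 25619 = 1·16269 + 9350; 16269 = 1·9350 + 6919; 9350 = 1·6919 + 2431; 6919 = 2·2431 + 2057; 2431 = 1·2057 + 374; 2057 = 5·374 + 187; 374 = 2·187 + 0 → gcd = 187; 1683 = 187·9.
Back-substitution yields 430661·(-166) + 67507·(1059) = 187, so one solution is x = -166·9 = -1494, y = 1059·9 = 9531.
Solutions in x differ by 67507/187 = 361; the one in [0, 361) is -1494 mod 361 = 311.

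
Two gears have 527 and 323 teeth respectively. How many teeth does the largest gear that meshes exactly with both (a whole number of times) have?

527 = 17 · 31
323 = 17 · 19
Common: 17 = 17

17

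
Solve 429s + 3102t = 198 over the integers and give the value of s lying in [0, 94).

80

Reduce mod 3102: 429s ≡ 198 (mod 3102). With g = gcd(429, 3102) = 33 dividing 198, divide through: 13s ≡ 6 (mod 94).
Since gcd(13, 94) = 1, s ≡ 6·(13)⁻¹ ≡ 80 (mod 94). Smallest non-negative: 80.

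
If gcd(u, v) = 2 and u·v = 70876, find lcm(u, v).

35438

For any two positive integers, gcd × lcm equals their product. Hence lcm = 70876 / 2 = 35438.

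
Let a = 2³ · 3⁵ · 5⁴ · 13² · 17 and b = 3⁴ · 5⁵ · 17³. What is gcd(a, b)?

860625

min exponent per shared prime: 3⁴ · 5⁴ · 17 = 860625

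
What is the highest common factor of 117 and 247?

117 = 3² · 13
247 = 13 · 19
Common: 13 = 13

13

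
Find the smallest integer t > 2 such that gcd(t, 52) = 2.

6

gcd(t, 52) = 2 forces 2 | t; write t = 2s. Then gcd(2s, 2·26) = 2·gcd(s, 26), so need gcd(s, 26) = 1.
2s > 2 gives s ≥ 2. The least s ≥ 2 coprime to 26 is 3, so t = 2·3 = 6.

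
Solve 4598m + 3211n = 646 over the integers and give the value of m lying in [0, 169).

gcd(4598, 3211) = 19 (Euclid: 4598 = 1·3211 + 1387; 3211 = 2·1387 + 437; 1387 = 3·437 + 76; 437 = 5·76 + 57; 76 = 1·57 + 19; 57 = 3·19 + 0), and 19 | 646.
Extended Euclid: 4598·(44) + 3211·(-63) = 19. Scale by 34: m₀ = 1496.
General solution m = m₀ + 169t; reducing mod 169 gives m = 144 (and n = -206).

144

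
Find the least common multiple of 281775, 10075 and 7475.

200905575

281775 = 3 · 5² · 13 · 17²; 10075 = 5² · 13 · 31; 7475 = 5² · 13 · 23
lcm takes max exponent of each prime: 3 · 5² · 13 · 17² · 23 · 31 = 200905575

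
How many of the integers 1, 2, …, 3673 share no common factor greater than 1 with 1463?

2712

1463 = 7·11·19. Inclusion–exclusion on these primes:
3673 − ⌊3673/7⌋ − ⌊3673/11⌋ − ⌊3673/19⌋ + ⌊3673/77⌋ + ⌊3673/133⌋ + ⌊3673/209⌋ − ⌊3673/1463⌋ = 2712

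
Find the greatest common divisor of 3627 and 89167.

13

3627 = 3² · 13 · 31
89167 = 13 · 19³
Common: 13 = 13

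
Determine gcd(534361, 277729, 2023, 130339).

289

534361 = 17² · 43²; 277729 = 17² · 31²; 2023 = 7 · 17²; 130339 = 11 · 17² · 41
gcd takes min exponent of each prime: 17² = 289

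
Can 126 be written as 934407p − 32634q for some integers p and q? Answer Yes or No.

By Bézout, 934407p − 32634q = 126 has integer solutions iff gcd(934407, 32634) | 126.
Euclid: 934407 = 28·32634 + 20655; 32634 = 1·20655 + 11979; 20655 = 1·11979 + 8676; 11979 = 1·8676 + 3303; 8676 = 2·3303 + 2070; 3303 = 1·2070 + 1233; 2070 = 1·1233 + 837; 1233 = 1·837 + 396; 837 = 2·396 + 45; 396 = 8·45 + 36; 45 = 1·36 + 9; 36 = 4·9 + 0. gcd = 9; 126 mod 9 = 0. Yes.

Yes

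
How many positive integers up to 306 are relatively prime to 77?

239

77 = 7·11. Inclusion–exclusion on these primes:
306 − ⌊306/7⌋ − ⌊306/11⌋ + ⌊306/77⌋ = 239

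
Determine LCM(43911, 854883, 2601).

70906560669

lcm(43911, 854883) = 43911·854883/gcd = 37538767413/9 = 4170974157
lcm(4170974157, 2601) = 4170974157·2601/gcd = 10848703782357/153 = 70906560669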